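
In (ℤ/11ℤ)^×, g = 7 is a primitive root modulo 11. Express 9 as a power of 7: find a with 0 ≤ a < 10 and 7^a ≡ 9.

8

Successive powers of 7 modulo 11:
  7^0=1  7^1=7  7^2=5  7^3=2  7^4=3  7^5=10
  7^6=4  7^7=6  7^8=9
So 7^8 ≡ 9 (mod 11), giving a = 8.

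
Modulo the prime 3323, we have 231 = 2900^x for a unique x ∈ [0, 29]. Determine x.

19

Compute 2900^0 mod 3323 = 1, then multiply by 2900 repeatedly:
  2900^0=1  2900^1=2900  2900^2=2810  2900^3=1004  2900^4=652
  2900^5=13  2900^6=1147  2900^7=3300  2900^8=3083  2900^9=1830
  2900^10=169  2900^11=1619  2900^12=3024  2900^13=203  2900^14=529
  2900^15=2197  2900^16=1109  2900^17=2759  2900^18=2639  2900^19=231
Found 231 at exponent 19.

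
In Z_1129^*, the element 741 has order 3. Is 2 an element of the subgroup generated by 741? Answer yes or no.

no

2 ∈ ⟨741⟩ iff 2^3 ≡ 1 (mod 1129), since |⟨741⟩| = 3.
2^3 mod 1129 = 8.
Since 8 ≠ 1, 2 does not lie in the subgroup.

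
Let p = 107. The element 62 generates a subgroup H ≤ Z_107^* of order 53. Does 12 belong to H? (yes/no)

12 ∈ ⟨62⟩ iff 12^53 ≡ 1 (mod 107), since |⟨62⟩| = 53.
12^53 mod 107 = 1.
Since 1 = 1, 12 lies in the subgroup.

yes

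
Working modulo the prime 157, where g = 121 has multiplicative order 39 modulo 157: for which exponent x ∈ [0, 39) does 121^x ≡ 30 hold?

4

Successive powers of 121 modulo 157:
  121^0=1  121^1=121  121^2=40  121^3=130  121^4=30
So 121^4 ≡ 30 (mod 157), giving x = 4.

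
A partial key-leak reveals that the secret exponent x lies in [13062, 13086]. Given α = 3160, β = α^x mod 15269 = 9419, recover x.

13068

Compute 3160^13062 mod 15269 = 2244, then multiply by 3160 repeatedly:
  3160^13062=2244  3160^13063=6224  3160^13064=1368  3160^13065=1753  3160^13066=12102
  3160^13067=8744  3160^13068=9419
Found 9419 at exponent 13068.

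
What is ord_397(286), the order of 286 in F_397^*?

9

The order of 286 must divide p − 1 = 396 = 2^2 · 3^2 · 11.
Divisors: 1, 2, 3, 4, 6, 9, 11, 12, 18, 22, 33, 36, 44, 66, 99, 132, 198, 396.
Check each in increasing order: 286^1 ≡ 286;  286^2 ≡ 14;  286^3 ≡ 34;  286^4 ≡ 196;  286^6 ≡ 362;  286^9 ≡ 1.
Smallest exponent giving 1 is 9.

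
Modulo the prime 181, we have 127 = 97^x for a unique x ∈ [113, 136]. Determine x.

133

Compute 97^113 mod 181 = 24, then multiply by 97 repeatedly:
  97^113=24  97^114=156  97^115=109  97^116=75  97^117=35
  97^118=137  97^119=76  97^120=132  97^121=134  97^122=147
  97^123=141  97^124=102  97^125=120  97^126=56  97^127=2
  97^128=13  97^129=175  97^130=142  97^131=18  97^132=117
  97^133=127
Found 127 at exponent 133.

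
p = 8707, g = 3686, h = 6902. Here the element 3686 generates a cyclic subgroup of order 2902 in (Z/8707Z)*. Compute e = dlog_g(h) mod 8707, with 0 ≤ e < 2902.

2486

Baby-step giant-step with m = ceil(sqrt(2902)) = 54.
Baby table (3686^j mod 8707 for j=0..53):
  0:1  1:3686  2:3676  3:1644  4:8419  5:686  6:3566  7:5413
  8:4581  9:2693  10:418  11:8316  12:4136  13:8046  14:1514  15:8124
  16:1691  17:7521  18:8025  19:2471  20:584  21:1995  22:4862  23:2326
  24:5948  25:102  26:1571  27:551  28:2255  29:5452  30:316  31:6745
  32:3585  33:5791  34:4769  35:7808  36:3653  37:3936  38:2234  39:6409
  40:1483  41:7049  42:926  43:92  44:8246  45:7326  46:3229  47:8332
  48:2163  49:5913  50:1697  51:3516  52:3960  53:3628
Giant step factor: 3686^(-54) ≡ 4285 (mod 8707).
Scan 6902·4285^i mod 8707 for i = 0, 1, …:
  i=0: 6902   i=1: 6098   i=2: 223   i=3: 6492
  i=4: 8062   i=5: 5001   i=6: 1358   i=7: 2754
  i=8: 2905   i=9: 5622     …   i=45: 137
  i=46: 3676
Match at i=46, j=2: e = 46·54 + 2 = 2486.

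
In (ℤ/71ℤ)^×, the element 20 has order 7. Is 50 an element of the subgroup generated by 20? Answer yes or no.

no

⟨20⟩ has order 7; its elements mod 71 are {1, 20, 30, 32, 37, 45, 48}.
50 is not in this set.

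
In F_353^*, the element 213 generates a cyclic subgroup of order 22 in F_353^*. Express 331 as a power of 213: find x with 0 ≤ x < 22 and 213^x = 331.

7

Successive powers of 213 modulo 353:
  213^0=1  213^1=213  213^2=185  213^3=222  213^4=337  213^5=122
  213^6=217  213^7=331
So 213^7 ≡ 331 (mod 353), giving x = 7.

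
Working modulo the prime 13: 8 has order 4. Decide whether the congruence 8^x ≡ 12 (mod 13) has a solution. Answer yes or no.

⟨8⟩ has order 4; its elements mod 13 are {1, 5, 8, 12}.
12 is in this set.

yes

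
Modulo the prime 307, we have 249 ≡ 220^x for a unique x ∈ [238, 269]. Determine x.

Compute 220^238 mod 307 = 168, then multiply by 220 repeatedly:
  220^238=168  220^239=120  220^240=305  220^241=174  220^242=212
  220^243=283  220^244=246  220^245=88  220^246=19  220^247=189
  220^248=135  220^249=228  220^250=119  220^251=85  220^252=280
  220^253=200  220^254=99  220^255=290  220^256=251  220^257=267
  220^258=103  220^259=249
Found 249 at exponent 259.

259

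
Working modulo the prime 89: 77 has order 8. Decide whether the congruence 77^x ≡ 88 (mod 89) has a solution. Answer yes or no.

88 ∈ ⟨77⟩ iff 88^8 ≡ 1 (mod 89), since |⟨77⟩| = 8.
88^8 mod 89 = 1.
Since 1 = 1, 88 lies in the subgroup.

yes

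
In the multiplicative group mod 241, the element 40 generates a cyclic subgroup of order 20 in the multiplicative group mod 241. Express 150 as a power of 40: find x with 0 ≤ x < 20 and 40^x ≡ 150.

6

Successive powers of 40 modulo 241:
  40^0=1  40^1=40  40^2=154  40^3=135  40^4=98  40^5=64
  40^6=150
So 40^6 ≡ 150 (mod 241), giving x = 6.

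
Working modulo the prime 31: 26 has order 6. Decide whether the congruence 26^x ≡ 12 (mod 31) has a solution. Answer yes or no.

no

12 ∈ ⟨26⟩ iff 12^6 ≡ 1 (mod 31), since |⟨26⟩| = 6.
12^6 mod 31 = 2.
Since 2 ≠ 1, 12 does not lie in the subgroup.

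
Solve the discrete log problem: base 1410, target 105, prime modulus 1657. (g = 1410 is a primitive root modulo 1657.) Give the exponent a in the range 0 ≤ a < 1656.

962

Baby-step giant-step with m = ceil(sqrt(1656)) = 41.
Baby table (1410^j mod 1657 for j=0..40):
  0:1  1:1410  2:1357  3:1192  4:522  5:312  6:815  7:849
  8:736  9:478  10:1238  11:759  12:1425  13:966  14:6  15:175
  16:1514  17:524  18:1475  19:215  20:1576  21:123  22:1102  23:1211
  24:800  25:1240  26:265  27:825  28:36  29:1050  30:799  31:1487
  32:565  33:1290  34:1171  35:738  36:1641  37:638  38:1486  39:812
  40:1590
Giant step factor: 1410^(-41) ≡ 789 (mod 1657).
Scan 105·789^i mod 1657 for i = 0, 1, …:
  i=0: 105   i=1: 1652   i=2: 1026   i=3: 898
  i=4: 983   i=5: 111   i=6: 1415   i=7: 1274
  i=8: 1044   i=9: 187     …   i=22: 456
  i=23: 215
Match at i=23, j=19: a = 23·41 + 19 = 962.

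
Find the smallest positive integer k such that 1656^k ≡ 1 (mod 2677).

The order of 1656 must divide p − 1 = 2676 = 2^2 · 3 · 223.
Divisors: 1, 2, 3, 4, 6, 12, 223, 446, 669, 892, 1338, 2676.
Check each in increasing order: 1656^1 ≡ 1656;  1656^2 ≡ 1088;  1656^3 ≡ 107;  1656^4 ≡ 510;  1656^6 ≡ 741;  1656^12 ≡ 296;  1656^223 ≡ 1176;  1656^446 ≡ 1644;  1656^669 ≡ 550;  1656^892 ≡ 1643;  1656^1338 ≡ 2676;  1656^2676 ≡ 1.
Smallest exponent giving 1 is 2676.

2676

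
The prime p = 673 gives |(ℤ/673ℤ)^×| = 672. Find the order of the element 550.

The order of 550 must divide p − 1 = 672 = 2^5 · 3 · 7.
Divisors: 1, 2, 3, 4, 6, 7, 8, 12, 14, 16, 21, 24, 28, 32, 42, 48, 56, 84, 96, 112, 168, 224, 336, 672.
Check each in increasing order: 550^1 ≡ 550;  550^2 ≡ 323;  550^3 ≡ 651;  550^4 ≡ 14;  550^6 ≡ 484;  550^7 ≡ 365;  550^8 ≡ 196;  550^12 ≡ 52;  550^14 ≡ 644;  550^16 ≡ 55;  550^21 ≡ 183;  550^24 ≡ 12;  550^28 ≡ 168;  550^32 ≡ 333;  550^42 ≡ 512;  550^48 ≡ 144;  550^56 ≡ 631;  550^84 ≡ 347;  550^96 ≡ 546;  550^112 ≡ 418;  550^168 ≡ 615;  550^224 ≡ 417;  550^336 ≡ 672;  550^672 ≡ 1.
Smallest exponent giving 1 is 672.

672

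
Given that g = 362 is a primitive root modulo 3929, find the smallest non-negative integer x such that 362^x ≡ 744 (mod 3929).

Baby-step giant-step with m = ceil(sqrt(3928)) = 63.
Baby table (362^j mod 3929 for j=0..62):
  0:1  1:362  2:1387  3:3111  4:2488  5:915  6:1194  7:38
  8:1969  9:1629  10:348  11:248  12:3338  13:2153  14:1444  15:171
  16:2967  17:1437  18:1566  19:1116  20:3234  21:3795  22:2569  23:2734
  24:3529  25:573  26:3118  27:1093  28:2766  29:3326  30:1738  31:516
  32:2129  33:614  34:2244  35:2954  36:660  37:3180  38:3892  39:2322
  40:3687  41:2763  42:2240  43:1506  44:2970  45:2523  46:1798  47:2591
  48:2840  49:2611  50:2222  51:2848  52:1578  53:1531  54:233  55:1837
  56:993  57:1927  58:2141  59:1029  60:3172  61:996  62:3013
Giant step factor: 362^(-63) ≡ 2972 (mod 3929).
Scan 744·2972^i mod 3929 for i = 0, 1, …:
  i=0: 744   i=1: 3070   i=2: 902   i=3: 1166
  i=4: 3903   i=5: 1308   i=6: 1595   i=7: 1966
  i=8: 529   i=9: 588     …   i=33: 257
  i=34: 1578
Match at i=34, j=52: x = 34·63 + 52 = 2194.

2194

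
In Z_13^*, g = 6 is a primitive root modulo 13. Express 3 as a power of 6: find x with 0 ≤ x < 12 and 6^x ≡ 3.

8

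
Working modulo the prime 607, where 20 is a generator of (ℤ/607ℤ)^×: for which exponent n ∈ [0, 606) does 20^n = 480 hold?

Baby-step giant-step with m = ceil(sqrt(606)) = 25.
Baby table (20^j mod 607 for j=0..24):
  0:1  1:20  2:400  3:109  4:359  5:503  6:348  7:283
  8:197  9:298  10:497  11:228  12:311  13:150  14:572  15:514
  16:568  17:434  18:182  19:605  20:567  21:414  22:389  23:496
  24:208
Giant step factor: 20^(-25) ≡ 341 (mod 607).
Scan 480·341^i mod 607 for i = 0, 1, …:
  i=0: 480   i=1: 397   i=2: 16   i=3: 600
  i=4: 41   i=5: 20
Match at i=5, j=1: n = 5·25 + 1 = 126.

126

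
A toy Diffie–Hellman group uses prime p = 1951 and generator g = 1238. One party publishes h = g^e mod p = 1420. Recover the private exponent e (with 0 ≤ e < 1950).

Baby-step giant-step with m = ceil(sqrt(1950)) = 45.
Baby table (1238^j mod 1951 for j=0..44):
  0:1  1:1238  2:1109  3:1389  4:751  5:1062  6:1733  7:1305
  8:162  9:1554  10:166  11:653  12:700  13:356  14:1753  15:702
  16:881  17:69  18:1529  19:432  20:242  21:1093  22:1091  23:566
  24:299  25:1423  26:1872  27:1699  28:184  29:1476  30:1152  31:1946
  32:1614  33:308  34:859  35:147  36:543  37:1090  38:1279  39:1141
  40:34  41:1121  42:637  43:402  44:171
Giant step factor: 1238^(-45) ≡ 471 (mod 1951).
Scan 1420·471^i mod 1951 for i = 0, 1, …:
  i=0: 1420   i=1: 1578   i=2: 1858   i=3: 1070
  i=4: 612   i=5: 1455   i=6: 504   i=7: 1313
  i=8: 1907   i=9: 737     …   i=24: 392
  i=25: 1238
Match at i=25, j=1: e = 25·45 + 1 = 1126.

1126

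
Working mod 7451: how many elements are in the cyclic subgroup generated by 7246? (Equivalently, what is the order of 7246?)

The order of 7246 must divide p − 1 = 7450 = 2 · 5^2 · 149.
Divisors: 1, 2, 5, 10, 25, 50, 149, 298, 745, 1490, 3725, 7450.
Check each in increasing order: 7246^1 ≡ 7246;  7246^2 ≡ 4770;  7246^5 ≡ 3853;  7246^10 ≡ 3217;  7246^25 ≡ 81;  7246^50 ≡ 6561;  7246^149 ≡ 691;  7246^298 ≡ 617;  7246^745 ≡ 5995;  7246^1490 ≡ 3852;  7246^3725 ≡ 1.
Smallest exponent giving 1 is 3725.

3725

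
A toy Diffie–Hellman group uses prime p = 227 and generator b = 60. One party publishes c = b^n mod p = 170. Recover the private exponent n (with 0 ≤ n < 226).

Baby-step giant-step with m = ceil(sqrt(226)) = 16.
Baby table (60^j mod 227 for j=0..15):
  0:1  1:60  2:195  3:123  4:116  5:150  6:147  7:194
  8:63  9:148  10:27  11:31  12:44  13:143  14:181  15:191
Giant step factor: 60^(-16) ≡ 97 (mod 227).
Scan 170·97^i mod 227 for i = 0, 1, …:
  i=0: 170   i=1: 146   i=2: 88   i=3: 137
  i=4: 123
Match at i=4, j=3: n = 4·16 + 3 = 67.

67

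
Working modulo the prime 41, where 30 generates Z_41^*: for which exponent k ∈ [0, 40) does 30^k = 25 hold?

Successive powers of 30 modulo 41:
  30^0=1  30^1=30  30^2=39  30^3=22  30^4=4  30^5=38
  30^6=33  30^7=6  30^8=16  30^9=29  30^10=9  30^11=24
  30^12=23  30^13=34  30^14=36  30^15=14  30^16=10  30^17=13
  30^18=21  30^19=15  30^20=40  30^21=11  30^22=2  30^23=19
  30^24=37  30^25=3  30^26=8  30^27=35  30^28=25
So 30^28 ≡ 25 (mod 41), giving k = 28.

28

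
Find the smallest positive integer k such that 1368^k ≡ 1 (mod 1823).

911

The order of 1368 must divide p − 1 = 1822 = 2 · 911.
Divisors: 1, 2, 911, 1822.
Check each in increasing order: 1368^1 ≡ 1368;  1368^2 ≡ 1026;  1368^911 ≡ 1.
Smallest exponent giving 1 is 911.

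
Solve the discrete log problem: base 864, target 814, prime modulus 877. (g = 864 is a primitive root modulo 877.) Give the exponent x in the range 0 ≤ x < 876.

454

Baby-step giant-step with m = ceil(sqrt(876)) = 30.
Baby table (864^j mod 877 for j=0..29):
  0:1  1:864  2:169  3:434  4:497  5:555  6:678  7:833
  8:572  9:457  10:198  11:57  12:136  13:863  14:182  15:265
  16:63  17:58  18:123  19:155  20:616  21:762  22:618  23:736
  24:79  25:727  26:196  27:83  28:675  29:872
Giant step factor: 864^(-30) ≡ 27 (mod 877).
Scan 814·27^i mod 877 for i = 0, 1, …:
  i=0: 814   i=1: 53   i=2: 554   i=3: 49
  i=4: 446   i=5: 641   i=6: 644   i=7: 725
  i=8: 281   i=9: 571     …   i=14: 733
  i=15: 497
Match at i=15, j=4: x = 15·30 + 4 = 454.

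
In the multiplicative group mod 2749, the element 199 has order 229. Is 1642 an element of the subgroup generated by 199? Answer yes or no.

1642 ∈ ⟨199⟩ iff 1642^229 ≡ 1 (mod 2749), since |⟨199⟩| = 229.
1642^229 mod 2749 = 1.
Since 1 = 1, 1642 lies in the subgroup.

yes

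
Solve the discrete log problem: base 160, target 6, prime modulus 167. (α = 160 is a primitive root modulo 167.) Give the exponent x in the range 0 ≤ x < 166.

56

Baby-step giant-step with m = ceil(sqrt(166)) = 13.
Baby table (160^j mod 167 for j=0..12):
  0:1  1:160  2:49  3:158  4:63  5:60  6:81  7:101
  8:128  9:106  10:93  11:17  12:48
Giant step factor: 160^(-13) ≡ 83 (mod 167).
Scan 6·83^i mod 167 for i = 0, 1, …:
  i=0: 6   i=1: 164   i=2: 85   i=3: 41
  i=4: 63
Match at i=4, j=4: x = 4·13 + 4 = 56.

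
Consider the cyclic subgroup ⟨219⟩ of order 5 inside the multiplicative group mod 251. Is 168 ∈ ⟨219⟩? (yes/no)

no

⟨219⟩ has order 5; its elements mod 251 are {1, 20, 113, 149, 219}.
168 is not in this set.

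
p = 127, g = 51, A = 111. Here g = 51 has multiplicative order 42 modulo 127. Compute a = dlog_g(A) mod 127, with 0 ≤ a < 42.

9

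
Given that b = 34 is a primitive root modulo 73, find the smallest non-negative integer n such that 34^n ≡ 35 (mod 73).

26

Successive powers of 34 modulo 73:
  34^0=1  34^1=34  34^2=61  34^3=30  34^4=71  34^5=5
  34^6=24  34^7=13  34^8=4  34^9=63  34^10=25  34^11=47
  34^12=65  34^13=20  34^14=23  34^15=52  34^16=16  34^17=33
  34^18=27  34^19=42  34^20=41  34^21=7  34^22=19  34^23=62
  34^24=64  34^25=59  34^26=35
So 34^26 ≡ 35 (mod 73), giving n = 26.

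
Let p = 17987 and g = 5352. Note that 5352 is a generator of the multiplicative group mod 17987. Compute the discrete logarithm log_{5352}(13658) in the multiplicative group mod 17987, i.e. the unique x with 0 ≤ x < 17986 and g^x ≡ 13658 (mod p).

4153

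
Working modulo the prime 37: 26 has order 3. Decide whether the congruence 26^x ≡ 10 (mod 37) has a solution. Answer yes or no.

yes

⟨26⟩ has order 3; its elements mod 37 are {1, 10, 26}.
10 is in this set.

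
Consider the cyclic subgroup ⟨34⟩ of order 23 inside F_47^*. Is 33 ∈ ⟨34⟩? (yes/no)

no

⟨34⟩ has order 23; its elements mod 47 are {1, 2, 3, 4, 6, 7, 8, 9, 12, 14, 16, 17, 18, 21, 24, 25, 27, 28, 32, 34, 36, 37, 42}.
33 is not in this set.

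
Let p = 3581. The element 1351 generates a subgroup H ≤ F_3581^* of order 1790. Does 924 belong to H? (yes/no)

924 ∈ ⟨1351⟩ iff 924^1790 ≡ 1 (mod 3581), since |⟨1351⟩| = 1790.
924^1790 mod 3581 = 1.
Since 1 = 1, 924 lies in the subgroup.

yes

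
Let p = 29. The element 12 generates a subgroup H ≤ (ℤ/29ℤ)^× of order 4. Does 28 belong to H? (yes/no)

yes

⟨12⟩ has order 4; its elements mod 29 are {1, 12, 17, 28}.
28 is in this set.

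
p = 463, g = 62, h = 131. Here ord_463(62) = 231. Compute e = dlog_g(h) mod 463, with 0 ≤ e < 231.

Baby-step giant-step with m = ceil(sqrt(231)) = 16.
Baby table (62^j mod 463 for j=0..15):
  0:1  1:62  2:140  3:346  4:154  5:288  6:262  7:39
  8:103  9:367  10:67  11:450  12:120  13:32  14:132  15:313
Giant step factor: 62^(-16) ≡ 81 (mod 463).
Scan 131·81^i mod 463 for i = 0, 1, …:
  i=0: 131   i=1: 425   i=2: 163   i=3: 239
  i=4: 376   i=5: 361   i=6: 72   i=7: 276
  i=8: 132
Match at i=8, j=14: e = 8·16 + 14 = 142.

142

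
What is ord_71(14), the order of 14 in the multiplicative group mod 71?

The order of 14 must divide p − 1 = 70 = 2 · 5 · 7.
Divisors: 1, 2, 5, 7, 10, 14, 35, 70.
Check each in increasing order: 14^1 ≡ 14;  14^2 ≡ 54;  14^5 ≡ 70;  14^7 ≡ 17;  14^10 ≡ 1.
Smallest exponent giving 1 is 10.

10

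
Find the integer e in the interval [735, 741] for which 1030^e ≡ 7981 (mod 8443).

Compute 1030^735 mod 8443 = 4079, then multiply by 1030 repeatedly:
  1030^735=4079  1030^736=5199  1030^737=2108  1030^738=1389  1030^739=3803
  1030^740=7981
Found 7981 at exponent 740.

740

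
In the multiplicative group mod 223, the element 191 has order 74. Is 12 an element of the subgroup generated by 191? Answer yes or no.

12 ∈ ⟨191⟩ iff 12^74 ≡ 1 (mod 223), since |⟨191⟩| = 74.
12^74 mod 223 = 183.
Since 183 ≠ 1, 12 does not lie in the subgroup.

no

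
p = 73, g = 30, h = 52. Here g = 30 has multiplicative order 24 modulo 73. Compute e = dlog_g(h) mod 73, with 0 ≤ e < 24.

Successive powers of 30 modulo 73:
  30^0=1  30^1=30  30^2=24  30^3=63  30^4=65  30^5=52
So 30^5 ≡ 52 (mod 73), giving e = 5.

5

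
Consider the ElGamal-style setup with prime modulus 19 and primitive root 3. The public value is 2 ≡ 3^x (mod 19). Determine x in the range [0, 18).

7

Successive powers of 3 modulo 19:
  3^0=1  3^1=3  3^2=9  3^3=8  3^4=5  3^5=15
  3^6=7  3^7=2
So 3^7 ≡ 2 (mod 19), giving x = 7.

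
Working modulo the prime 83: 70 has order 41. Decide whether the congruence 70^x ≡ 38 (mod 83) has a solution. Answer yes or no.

38 ∈ ⟨70⟩ iff 38^41 ≡ 1 (mod 83), since |⟨70⟩| = 41.
38^41 mod 83 = 1.
Since 1 = 1, 38 lies in the subgroup.

yes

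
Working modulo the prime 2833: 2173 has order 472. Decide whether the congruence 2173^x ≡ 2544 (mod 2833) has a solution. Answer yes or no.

yes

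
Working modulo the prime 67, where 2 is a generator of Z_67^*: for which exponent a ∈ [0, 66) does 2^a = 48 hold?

Baby-step giant-step with m = ceil(sqrt(66)) = 9.
Baby table (2^j mod 67 for j=0..8):
  0:1  1:2  2:4  3:8  4:16  5:32  6:64  7:61
  8:55
Giant step factor: 2^(-9) ≡ 53 (mod 67).
Scan 48·53^i mod 67 for i = 0, 1, …:
  i=0: 48   i=1: 65   i=2: 28   i=3: 10
  i=4: 61
Match at i=4, j=7: a = 4·9 + 7 = 43.

43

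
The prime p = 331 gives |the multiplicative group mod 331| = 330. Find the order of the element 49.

The order of 49 must divide p − 1 = 330 = 2 · 3 · 5 · 11.
Divisors: 1, 2, 3, 5, 6, 10, 11, 15, 22, 30, 33, 55, 66, 110, 165, 330.
Check each in increasing order: 49^1 ≡ 49;  49^2 ≡ 84;  49^3 ≡ 144;  49^5 ≡ 180;  49^6 ≡ 214;  49^10 ≡ 293;  49^11 ≡ 124;  49^15 ≡ 111;  49^22 ≡ 150;  49^30 ≡ 74;  49^33 ≡ 64;  49^55 ≡ 1.
Smallest exponent giving 1 is 55.

55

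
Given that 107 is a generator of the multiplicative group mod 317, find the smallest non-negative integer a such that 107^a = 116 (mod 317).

147

Baby-step giant-step with m = ceil(sqrt(316)) = 18.
Baby table (107^j mod 317 for j=0..17):
  0:1  1:107  2:37  3:155  4:101  5:29  6:250  7:122
  8:57  9:76  10:207  11:276  12:51  13:68  14:302  15:297
  16:79  17:211
Giant step factor: 107^(-18) ≡ 77 (mod 317).
Scan 116·77^i mod 317 for i = 0, 1, …:
  i=0: 116   i=1: 56   i=2: 191   i=3: 125
  i=4: 115   i=5: 296   i=6: 285   i=7: 72
  i=8: 155
Match at i=8, j=3: a = 8·18 + 3 = 147.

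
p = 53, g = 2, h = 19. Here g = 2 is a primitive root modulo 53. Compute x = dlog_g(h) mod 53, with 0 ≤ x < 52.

37

Baby-step giant-step with m = ceil(sqrt(52)) = 8.
Baby table (2^j mod 53 for j=0..7):
  0:1  1:2  2:4  3:8  4:16  5:32  6:11  7:22
Giant step factor: 2^(-8) ≡ 47 (mod 53).
Scan 19·47^i mod 53 for i = 0, 1, …:
  i=0: 19   i=1: 45   i=2: 48   i=3: 30
  i=4: 32
Match at i=4, j=5: x = 4·8 + 5 = 37.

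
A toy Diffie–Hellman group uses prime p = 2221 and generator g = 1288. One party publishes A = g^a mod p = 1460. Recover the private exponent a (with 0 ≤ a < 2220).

1641

Baby-step giant-step with m = ceil(sqrt(2220)) = 48.
Baby table (1288^j mod 2221 for j=0..47):
  0:1  1:1288  2:2078  3:159  4:460  5:1694  6:850  7:2068
  8:605  9:1890  10:104  11:692  12:675  13:989  14:1199  15:717
  16:1781  17:1856  18:732  19:1112  20:1932  21:896  22:1349  23:690
  24:320  25:1275  26:881  27:2018  28:614  29:156  30:1038  31:2123
  32:373  33:688  34:2186  35:1561  36:563  37:1098  38:1668  39:677
  40:1344  41:913  42:1035  43:480  44:802  45:211  46:806  47:921
Giant step factor: 1288^(-48) ≡ 560 (mod 2221).
Scan 1460·560^i mod 2221 for i = 0, 1, …:
  i=0: 1460   i=1: 272   i=2: 1292   i=3: 1695
  i=4: 833   i=5: 70   i=6: 1443   i=7: 1857
  i=8: 492   i=9: 116     …   i=33: 281
  i=34: 1890
Match at i=34, j=9: a = 34·48 + 9 = 1641.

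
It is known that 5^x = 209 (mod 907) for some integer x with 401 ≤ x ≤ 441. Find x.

Compute 5^401 mod 907 = 222, then multiply by 5 repeatedly:
  5^401=222  5^402=203  5^403=108  5^404=540  5^405=886
  5^406=802  5^407=382  5^408=96  5^409=480  5^410=586
  5^411=209
Found 209 at exponent 411.

411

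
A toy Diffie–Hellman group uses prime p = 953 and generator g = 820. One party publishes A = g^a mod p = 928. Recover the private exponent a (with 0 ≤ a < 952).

538

Baby-step giant-step with m = ceil(sqrt(952)) = 31.
Baby table (820^j mod 953 for j=0..30):
  0:1  1:820  2:535  3:320  4:325  5:613  6:429  7:123
  8:795  9:48  10:287  11:902  12:112  13:352  14:834  15:579
  16:186  17:40  18:398  19:434  20:411  21:611  22:695  23:6
  24:155  25:351  26:14  27:44  28:819  29:668  30:738
Giant step factor: 820^(-31) ≡ 572 (mod 953).
Scan 928·572^i mod 953 for i = 0, 1, …:
  i=0: 928   i=1: 948   i=2: 952   i=3: 381
  i=4: 648   i=5: 892   i=6: 369   i=7: 455
  i=8: 91   i=9: 590     …   i=16: 698
  i=17: 902
Match at i=17, j=11: a = 17·31 + 11 = 538.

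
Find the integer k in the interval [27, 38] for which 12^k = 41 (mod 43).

36

Compute 12^27 mod 43 = 22, then multiply by 12 repeatedly:
  12^27=22  12^28=6  12^29=29  12^30=4  12^31=5
  12^32=17  12^33=32  12^34=40  12^35=7  12^36=41
Found 41 at exponent 36.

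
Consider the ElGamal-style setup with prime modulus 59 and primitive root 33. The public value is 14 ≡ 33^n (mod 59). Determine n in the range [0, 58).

25

Baby-step giant-step with m = ceil(sqrt(58)) = 8.
Baby table (33^j mod 59 for j=0..7):
  0:1  1:33  2:27  3:6  4:21  5:44  6:36  7:8
Giant step factor: 33^(-8) ≡ 19 (mod 59).
Scan 14·19^i mod 59 for i = 0, 1, …:
  i=0: 14   i=1: 30   i=2: 39   i=3: 33
Match at i=3, j=1: n = 3·8 + 1 = 25.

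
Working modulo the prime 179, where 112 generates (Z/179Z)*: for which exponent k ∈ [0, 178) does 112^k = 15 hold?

Baby-step giant-step with m = ceil(sqrt(178)) = 14.
Baby table (112^j mod 179 for j=0..13):
  0:1  1:112  2:14  3:136  4:17  5:114  6:59  7:164
  8:110  9:148  10:108  11:103  12:80  13:10
Giant step factor: 112^(-14) ≡ 144 (mod 179).
Scan 15·144^i mod 179 for i = 0, 1, …:
  i=0: 15   i=1: 12   i=2: 117   i=3: 22
  i=4: 125   i=5: 100   i=6: 80
Match at i=6, j=12: k = 6·14 + 12 = 96.

96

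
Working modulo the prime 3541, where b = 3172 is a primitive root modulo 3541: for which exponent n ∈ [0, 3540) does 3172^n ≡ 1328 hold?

1635

Baby-step giant-step with m = ceil(sqrt(3540)) = 60.
Baby table (3172^j mod 3541 for j=0..59):
  0:1  1:3172  2:1603  3:3381  4:2384  5:2013  6:813  7:988
  8:151  9:937  10:1265  11:627  12:2343  13:2978  14:2369  15:466
  16:1555  17:3388  18:3342  19:2611  20:3234  21:3512  22:78  23:3087
  24:1099  25:1684  26:1820  27:1210  28:3217  29:2703  30:1155  31:2266
  32:3063  33:2873  34:2163  35:2119  36:650  37:938  38:896  39:2230
  40:2183  41:1821  42:841  43:1279  44:2543  45:3539  46:738  47:335
  48:320  49:2314  50:3056  51:1915  52:1565  53:3239  54:1667  55:1011
  56:2287  57:2396  58:1126  59:2344
Giant step factor: 3172^(-60) ≡ 1174 (mod 3541).
Scan 1328·1174^i mod 3541 for i = 0, 1, …:
  i=0: 1328   i=1: 1032   i=2: 546   i=3: 83
  i=4: 1835   i=5: 1362   i=6: 1997   i=7: 336
  i=8: 1413   i=9: 1674     …   i=26: 1231
  i=27: 466
Match at i=27, j=15: n = 27·60 + 15 = 1635.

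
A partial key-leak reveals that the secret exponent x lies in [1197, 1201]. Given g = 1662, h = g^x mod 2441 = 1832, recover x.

1200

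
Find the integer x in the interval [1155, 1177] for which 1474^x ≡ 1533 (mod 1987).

1171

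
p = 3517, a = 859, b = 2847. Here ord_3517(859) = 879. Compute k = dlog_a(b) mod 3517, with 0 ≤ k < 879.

873

Baby-step giant-step with m = ceil(sqrt(879)) = 30.
Baby table (859^j mod 3517 for j=0..29):
  0:1  1:859  2:2828  3:2522  4:3443  5:3257  6:1748  7:3290
  8:1959  9:1655  10:777  11:2730  12:2748  13:625  14:2291  15:1966
  16:634  17:2988  18:2799  19:2230  20:2322  21:459  22:377  23:279
  24:505  25:1204  26:238  27:456  28:1317  29:2346
Giant step factor: 859^(-30) ≡ 521 (mod 3517).
Scan 2847·521^i mod 3517 for i = 0, 1, …:
  i=0: 2847   i=1: 2630   i=2: 2117   i=3: 2136
  i=4: 1484   i=5: 2941   i=6: 2366   i=7: 1736
  i=8: 587   i=9: 3365     …   i=28: 2246
  i=29: 2522
Match at i=29, j=3: k = 29·30 + 3 = 873.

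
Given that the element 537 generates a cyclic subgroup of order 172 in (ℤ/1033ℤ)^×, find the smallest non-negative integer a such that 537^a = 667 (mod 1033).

40

Baby-step giant-step with m = ceil(sqrt(172)) = 14.
Baby table (537^j mod 1033 for j=0..13):
  0:1  1:537  2:162  3:222  4:419  5:842  6:733  7:48
  8:984  9:545  10:326  11:485  12:129  13:62
Giant step factor: 537^(-14) ≡ 204 (mod 1033).
Scan 667·204^i mod 1033 for i = 0, 1, …:
  i=0: 667   i=1: 745   i=2: 129
Match at i=2, j=12: a = 2·14 + 12 = 40.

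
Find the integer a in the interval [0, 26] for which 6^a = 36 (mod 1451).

2

Compute 6^0 mod 1451 = 1, then multiply by 6 repeatedly:
  6^0=1  6^1=6  6^2=36
Found 36 at exponent 2.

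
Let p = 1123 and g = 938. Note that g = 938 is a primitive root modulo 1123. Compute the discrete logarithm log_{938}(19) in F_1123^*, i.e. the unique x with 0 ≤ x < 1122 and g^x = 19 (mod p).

388

Baby-step giant-step with m = ceil(sqrt(1122)) = 34.
Baby table (938^j mod 1123 for j=0..33):
  0:1  1:938  2:535  3:972  4:983  5:71  6:341  7:926
  8:509  9:167  10:549  11:628  12:612  13:203  14:627  15:797
  16:791  17:778  18:937  19:720  20:437  21:11  22:211  23:270
  24:585  25:706  26:781  27:382  28:79  29:1107  30:714  31:424
  32:170  33:1117
Giant step factor: 938^(-34) ≡ 691 (mod 1123).
Scan 19·691^i mod 1123 for i = 0, 1, …:
  i=0: 19   i=1: 776   i=2: 545   i=3: 390
  i=4: 1093   i=5: 607   i=6: 558   i=7: 389
  i=8: 402   i=9: 401   i=10: 833   i=11: 627
Match at i=11, j=14: x = 11·34 + 14 = 388.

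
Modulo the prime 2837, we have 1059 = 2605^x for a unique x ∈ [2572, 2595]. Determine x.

2578

Compute 2605^2572 mod 2837 = 2673, then multiply by 2605 repeatedly:
  2605^2572=2673  2605^2573=1167  2605^2574=1608  2605^2575=1428  2605^2576=633
  2605^2577=668  2605^2578=1059
Found 1059 at exponent 2578.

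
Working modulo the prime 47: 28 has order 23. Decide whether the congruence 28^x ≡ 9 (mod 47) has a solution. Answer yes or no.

yes

⟨28⟩ has order 23; its elements mod 47 are {1, 2, 3, 4, 6, 7, 8, 9, 12, 14, 16, 17, 18, 21, 24, 25, 27, 28, 32, 34, 36, 37, 42}.
9 is in this set.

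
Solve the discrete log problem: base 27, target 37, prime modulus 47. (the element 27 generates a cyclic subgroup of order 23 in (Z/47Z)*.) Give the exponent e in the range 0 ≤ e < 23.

Successive powers of 27 modulo 47:
  27^0=1  27^1=27  27^2=24  27^3=37
So 27^3 ≡ 37 (mod 47), giving e = 3.

3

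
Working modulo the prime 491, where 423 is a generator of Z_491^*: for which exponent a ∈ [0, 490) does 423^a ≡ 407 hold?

Baby-step giant-step with m = ceil(sqrt(490)) = 23.
Baby table (423^j mod 491 for j=0..22):
  0:1  1:423  2:205  3:299  4:290  5:411  6:39  7:294
  8:139  9:368  10:17  11:317  12:48  13:173  14:20  15:113
  16:172  17:88  18:399  19:364  20:289  21:479  22:325
Giant step factor: 423^(-23) ≡ 98 (mod 491).
Scan 407·98^i mod 491 for i = 0, 1, …:
  i=0: 407   i=1: 115   i=2: 468   i=3: 201
  i=4: 58   i=5: 283   i=6: 238   i=7: 247
  i=8: 147   i=9: 167   i=10: 163   i=11: 262
  i=12: 144   i=13: 364
Match at i=13, j=19: a = 13·23 + 19 = 318.

318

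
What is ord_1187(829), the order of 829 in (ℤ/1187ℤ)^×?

593

The order of 829 must divide p − 1 = 1186 = 2 · 593.
Divisors: 1, 2, 593, 1186.
Check each in increasing order: 829^1 ≡ 829;  829^2 ≡ 1155;  829^593 ≡ 1.
Smallest exponent giving 1 is 593.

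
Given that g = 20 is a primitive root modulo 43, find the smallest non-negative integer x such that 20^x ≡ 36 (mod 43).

Baby-step giant-step with m = ceil(sqrt(42)) = 7.
Baby table (20^j mod 43 for j=0..6):
  0:1  1:20  2:13  3:2  4:40  5:26  6:4
Giant step factor: 20^(-7) ≡ 7 (mod 43).
Scan 36·7^i mod 43 for i = 0, 1, …:
  i=0: 36   i=1: 37   i=2: 1
Match at i=2, j=0: x = 2·7 + 0 = 14.

14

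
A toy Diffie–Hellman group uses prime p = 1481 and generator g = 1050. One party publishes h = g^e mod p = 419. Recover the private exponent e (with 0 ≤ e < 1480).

927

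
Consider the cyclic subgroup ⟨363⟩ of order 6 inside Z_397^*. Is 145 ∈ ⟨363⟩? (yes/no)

145 ∈ ⟨363⟩ iff 145^6 ≡ 1 (mod 397), since |⟨363⟩| = 6.
145^6 mod 397 = 271.
Since 271 ≠ 1, 145 does not lie in the subgroup.

no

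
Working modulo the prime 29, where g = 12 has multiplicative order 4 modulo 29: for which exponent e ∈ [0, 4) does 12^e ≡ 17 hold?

3

Successive powers of 12 modulo 29:
  12^0=1  12^1=12  12^2=28  12^3=17
So 12^3 ≡ 17 (mod 29), giving e = 3.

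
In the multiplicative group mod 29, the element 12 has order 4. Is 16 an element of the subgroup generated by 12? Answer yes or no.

16 ∈ ⟨12⟩ iff 16^4 ≡ 1 (mod 29), since |⟨12⟩| = 4.
16^4 mod 29 = 25.
Since 25 ≠ 1, 16 does not lie in the subgroup.

no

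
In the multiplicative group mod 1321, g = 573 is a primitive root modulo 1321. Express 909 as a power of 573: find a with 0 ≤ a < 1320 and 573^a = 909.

Baby-step giant-step with m = ceil(sqrt(1320)) = 37.
Baby table (573^j mod 1321 for j=0..36):
  0:1  1:573  2:721  3:981  4:688  5:566  6:673  7:1218
  8:426  9:1034  10:674  11:470  12:1147  13:694  14:41  15:1036
  16:499  17:591  18:467  19:749  20:1173  21:1061  22:293  23:122
  24:1214  25:776  26:792  27:713  28:360  29:204  30:644  31:453
  32:653  33:326  34:537  35:1229  36:124
Giant step factor: 573^(-37) ≡ 89 (mod 1321).
Scan 909·89^i mod 1321 for i = 0, 1, …:
  i=0: 909   i=1: 320   i=2: 739   i=3: 1042
  i=4: 268   i=5: 74   i=6: 1302   i=7: 951
  i=8: 95   i=9: 529     …   i=26: 785
  i=27: 1173
Match at i=27, j=20: a = 27·37 + 20 = 1019.

1019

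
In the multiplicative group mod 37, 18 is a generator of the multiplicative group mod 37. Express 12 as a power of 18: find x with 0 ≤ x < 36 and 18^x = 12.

8

Successive powers of 18 modulo 37:
  18^0=1  18^1=18  18^2=28  18^3=23  18^4=7  18^5=15
  18^6=11  18^7=13  18^8=12
So 18^8 ≡ 12 (mod 37), giving x = 8.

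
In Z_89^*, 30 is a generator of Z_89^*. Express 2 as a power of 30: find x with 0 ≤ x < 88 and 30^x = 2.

72

Baby-step giant-step with m = ceil(sqrt(88)) = 10.
Baby table (30^j mod 89 for j=0..9):
  0:1  1:30  2:10  3:33  4:11  5:63  6:21  7:7
  8:32  9:70
Giant step factor: 30^(-10) ≡ 42 (mod 89).
Scan 2·42^i mod 89 for i = 0, 1, …:
  i=0: 2   i=1: 84   i=2: 57   i=3: 80
  i=4: 67   i=5: 55   i=6: 85   i=7: 10
Match at i=7, j=2: x = 7·10 + 2 = 72.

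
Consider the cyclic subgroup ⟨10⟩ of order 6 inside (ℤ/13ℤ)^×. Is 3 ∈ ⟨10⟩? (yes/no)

yes

⟨10⟩ has order 6; its elements mod 13 are {1, 3, 4, 9, 10, 12}.
3 is in this set.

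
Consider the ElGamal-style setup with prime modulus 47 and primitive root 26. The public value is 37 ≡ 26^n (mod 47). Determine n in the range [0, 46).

30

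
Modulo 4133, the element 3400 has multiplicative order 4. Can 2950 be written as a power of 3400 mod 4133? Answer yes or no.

⟨3400⟩ has order 4; its elements mod 4133 are {1, 733, 3400, 4132}.
2950 is not in this set.

no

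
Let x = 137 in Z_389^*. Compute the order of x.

The order of 137 must divide p − 1 = 388 = 2^2 · 97.
Divisors: 1, 2, 4, 97, 194, 388.
Check each in increasing order: 137^1 ≡ 137;  137^2 ≡ 97;  137^4 ≡ 73;  137^97 ≡ 388;  137^194 ≡ 1.
Smallest exponent giving 1 is 194.

194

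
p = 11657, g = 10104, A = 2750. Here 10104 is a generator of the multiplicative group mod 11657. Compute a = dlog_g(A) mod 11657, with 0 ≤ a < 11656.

Baby-step giant-step with m = ceil(sqrt(11656)) = 108.
Baby table (10104^j mod 11657 for j=0..107):
  0:1  1:10104  2:10467  3:6264  4:5603  5:6320  6:234  7:9622
  8:1308  9:8651  10:5518  11:10098  12:8128  13:1747  14:2990  15:7673
  16:8942  17:8218  18:1861  19:803  20:240  21:304  22:5825  23:11264
  24:4165  25:1390  26:9532  27:1194  28:10838  29:1294  30:7079  31:10521
  32:4001  33:11285  34:6523  35:11371  36:1192  37:2287  38:3674  39:6208
  40:10972  41:3018  42:10817  43:10593  44:8755  45:7204  46:2908  47:6792
  48:1609  49:7478  50:8695  51:7128  52:4366  53:3976  54:3482  55:1302
  56:6312  57:1001  58:7485  59:9481  60:10455  61:1586  62:8226  63:1094
  64:2940  65:3724  66:10157  67:9757  68:1479  69:11199  70:197  71:8798
  72:10367  73:10023  74:8033  75:9398  76:11127  77:7100  78:1222  79:2325
  80:2945  81:7616  82:4207  83:6106  84:6180  85:7828  86:1367  87:10280
  88:5250  89:6650  90:652  91:1603  92:5139  93:4178  94:4515  95:5719
  96:1027  97:2078  98:1855  99:10121  100:7380  101:9348  102:7178  103:8315
  104:2761  105:1943  106:1684  107:7573
Giant step factor: 10104^(-108) ≡ 1954 (mod 11657).
Scan 2750·1954^i mod 11657 for i = 0, 1, …:
  i=0: 2750   i=1: 11280   i=2: 9390   i=3: 11599
  i=4: 3238   i=5: 8958   i=6: 6775   i=7: 7655
  i=8: 1939   i=9: 281     …   i=38: 1558
  i=39: 1855
Match at i=39, j=98: a = 39·108 + 98 = 4310.

4310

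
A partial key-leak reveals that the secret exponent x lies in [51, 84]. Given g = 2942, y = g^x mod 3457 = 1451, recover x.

Compute 2942^51 mod 3457 = 3437, then multiply by 2942 repeatedly:
  2942^51=3437  2942^52=3386  2942^53=1995  2942^54=2761  2942^55=2369
  2942^56=286  2942^57=1361  2942^58=856  2942^59=1656  2942^60=1039
  2942^61=750  2942^62=934  2942^63=2970  2942^64=1901  2942^65=2773
  2942^66=3103  2942^67=2546  2942^68=2470  2942^69=126  2942^70=793
  2942^71=2988  2942^72=3002  2942^73=2706  2942^74=3038  2942^75=1451
Found 1451 at exponent 75.

75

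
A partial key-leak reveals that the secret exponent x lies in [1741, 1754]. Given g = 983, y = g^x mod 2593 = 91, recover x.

1744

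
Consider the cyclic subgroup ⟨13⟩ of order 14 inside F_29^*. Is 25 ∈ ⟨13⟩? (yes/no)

yes

⟨13⟩ has order 14; its elements mod 29 are {1, 4, 5, 6, 7, 9, 13, 16, 20, 22, 23, 24, 25, 28}.
25 is in this set.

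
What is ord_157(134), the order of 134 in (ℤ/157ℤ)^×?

52

The order of 134 must divide p − 1 = 156 = 2^2 · 3 · 13.
Divisors: 1, 2, 3, 4, 6, 12, 13, 26, 39, 52, 78, 156.
Check each in increasing order: 134^1 ≡ 134;  134^2 ≡ 58;  134^3 ≡ 79;  134^4 ≡ 67;  134^6 ≡ 118;  134^12 ≡ 108;  134^13 ≡ 28;  134^26 ≡ 156;  134^39 ≡ 129;  134^52 ≡ 1.
Smallest exponent giving 1 is 52.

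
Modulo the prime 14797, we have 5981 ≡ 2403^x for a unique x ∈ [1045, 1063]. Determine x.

Compute 2403^1045 mod 14797 = 2856, then multiply by 2403 repeatedly:
  2403^1045=2856  2403^1046=11957  2403^1047=11694  2403^1048=1179  2403^1049=6910
  2403^1050=2496  2403^1051=5103  2403^1052=10593  2403^1053=4139  2403^1054=2433
  2403^1055=1684  2403^1056=7071  2403^1057=4657  2403^1058=4239  2403^1059=5981
Found 5981 at exponent 1059.

1059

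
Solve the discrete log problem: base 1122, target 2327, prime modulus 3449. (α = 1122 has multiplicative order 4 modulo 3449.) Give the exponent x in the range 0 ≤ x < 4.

3

Successive powers of 1122 modulo 3449:
  1122^0=1  1122^1=1122  1122^2=3448  1122^3=2327
So 1122^3 ≡ 2327 (mod 3449), giving x = 3.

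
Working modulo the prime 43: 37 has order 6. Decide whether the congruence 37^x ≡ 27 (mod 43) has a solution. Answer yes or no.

27 ∈ ⟨37⟩ iff 27^6 ≡ 1 (mod 43), since |⟨37⟩| = 6.
27^6 mod 43 = 35.
Since 35 ≠ 1, 27 does not lie in the subgroup.

no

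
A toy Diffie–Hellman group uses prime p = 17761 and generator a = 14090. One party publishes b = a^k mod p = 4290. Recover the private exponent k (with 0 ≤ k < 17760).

4617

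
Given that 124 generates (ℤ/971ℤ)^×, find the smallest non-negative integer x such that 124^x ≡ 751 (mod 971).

470

Baby-step giant-step with m = ceil(sqrt(970)) = 32.
Baby table (124^j mod 971 for j=0..31):
  0:1  1:124  2:811  3:551  4:354  5:201  6:649  7:854
  8:57  9:271  10:590  11:335  12:758  13:776  14:95  15:128
  16:336  17:882  18:616  19:646  20:482  21:537  22:560  23:499
  24:703  25:753  26:156  27:895  28:286  29:508  30:848  31:284
Giant step factor: 124^(-32) ≡ 183 (mod 971).
Scan 751·183^i mod 971 for i = 0, 1, …:
  i=0: 751   i=1: 522   i=2: 368   i=3: 345
  i=4: 20   i=5: 747   i=6: 761   i=7: 410
  i=8: 263   i=9: 550     …   i=13: 921
  i=14: 560
Match at i=14, j=22: x = 14·32 + 22 = 470.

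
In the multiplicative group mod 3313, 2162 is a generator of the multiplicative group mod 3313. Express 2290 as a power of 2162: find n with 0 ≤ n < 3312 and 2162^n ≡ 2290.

2926

Baby-step giant-step with m = ceil(sqrt(3312)) = 58.
Baby table (2162^j mod 3313 for j=0..57):
  0:1  1:2162  2:2914  3:2055  4:177  5:1679  6:2263  7:2618
  8:1512  9:2326  10:2991  11:2879  12:2584  13:890  14:2640  15:2694
  16:174  17:1819  18:147  19:3079  20:981  21:602  22:2828  23:1651
  24:1361  25:538  26:293  27:683  28:2361  29:2462  30:2166  31:1623
  32:459  33:1771  34:2387  35:2353  36:1731  37:2045  38:1748  39:2356
  40:1591  41:848  42:1287  43:2887  44:2  45:1011  46:2515  47:797
  48:354  49:45  50:1213  51:1923  52:3024  53:1339  54:2669  55:2445
  56:1855  57:1780
Giant step factor: 2162^(-58) ≡ 2198 (mod 3313).
Scan 2290·2198^i mod 3313 for i = 0, 1, …:
  i=0: 2290   i=1: 973   i=2: 1769   i=3: 2113
  i=4: 2861   i=5: 404   i=6: 108   i=7: 2161
  i=8: 2349   i=9: 1448     …   i=49: 3182
  i=50: 293
Match at i=50, j=26: n = 50·58 + 26 = 2926.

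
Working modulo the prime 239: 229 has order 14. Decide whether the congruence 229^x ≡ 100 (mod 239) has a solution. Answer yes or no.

yes

⟨229⟩ has order 14; its elements mod 239 are {1, 10, 24, 38, 44, 98, 100, 139, 141, 195, 201, 215, 229, 238}.
100 is in this set.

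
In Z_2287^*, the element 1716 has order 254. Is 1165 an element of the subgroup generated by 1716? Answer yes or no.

1165 ∈ ⟨1716⟩ iff 1165^254 ≡ 1 (mod 2287), since |⟨1716⟩| = 254.
1165^254 mod 2287 = 632.
Since 632 ≠ 1, 1165 does not lie in the subgroup.

no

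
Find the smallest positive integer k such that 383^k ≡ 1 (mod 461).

460

The order of 383 must divide p − 1 = 460 = 2^2 · 5 · 23.
Divisors: 1, 2, 4, 5, 10, 20, 23, 46, 92, 115, 230, 460.
Check each in increasing order: 383^1 ≡ 383;  383^2 ≡ 91;  383^4 ≡ 444;  383^5 ≡ 404;  383^10 ≡ 22;  383^20 ≡ 23;  383^23 ≡ 401;  383^46 ≡ 373;  383^92 ≡ 368;  383^115 ≡ 48;  383^230 ≡ 460;  383^460 ≡ 1.
Smallest exponent giving 1 is 460.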